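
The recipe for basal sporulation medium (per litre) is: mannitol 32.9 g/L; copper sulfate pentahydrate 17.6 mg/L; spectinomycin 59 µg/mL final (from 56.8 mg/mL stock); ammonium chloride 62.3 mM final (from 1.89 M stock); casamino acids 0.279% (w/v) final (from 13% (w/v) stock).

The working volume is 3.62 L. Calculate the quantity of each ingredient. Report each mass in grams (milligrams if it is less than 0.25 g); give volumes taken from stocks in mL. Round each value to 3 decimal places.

Working volume: 3.62 L.
mannitol: 32.9 g/L × 3.62 L = 119.098 g
copper sulfate pentahydrate: 17.6 mg/L × 3.62 L = 63.712 mg
spectinomycin: C1V1 = C2V2 → 59 µg/mL × 3620 mL ÷ 56800 µg/mL = 3.760 mL
ammonium chloride: dilute stock: 62.3 mM × 3620 mL ÷ 1890 mM = 119.326 mL
casamino acids: V = C2·V2/C1 = 0.279% ÷ 13% × 3620 mL = 77.691 mL

mannitol 119.098 g; copper sulfate pentahydrate 63.712 mg; spectinomycin 3.760 mL; ammonium chloride 119.326 mL; casamino acids 77.691 mL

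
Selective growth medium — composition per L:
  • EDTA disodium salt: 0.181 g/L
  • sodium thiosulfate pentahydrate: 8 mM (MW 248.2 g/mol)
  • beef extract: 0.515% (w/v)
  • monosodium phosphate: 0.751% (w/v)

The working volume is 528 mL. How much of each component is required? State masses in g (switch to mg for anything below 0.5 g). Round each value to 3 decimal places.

EDTA disodium salt 95.568 mg; sodium thiosulfate pentahydrate 1.048 g; beef extract 2.719 g; monosodium phosphate 3.965 g

Working volume: 528 mL = 0.528 L.
EDTA disodium salt: 0.181 g/L × 0.528 L = 0.095568 g = 95.568 mg
sodium thiosulfate pentahydrate: 8 mmol/L × 248.2 g/mol × 0.528 L ÷ 1000 = 1.048 g
beef extract: 0.515% w/v = 5.15 g/L → 5.15 × 0.528 L = 2.719 g
monosodium phosphate: 0.751% w/v = 7.51 g/L → 7.51 × 0.528 L = 3.965 g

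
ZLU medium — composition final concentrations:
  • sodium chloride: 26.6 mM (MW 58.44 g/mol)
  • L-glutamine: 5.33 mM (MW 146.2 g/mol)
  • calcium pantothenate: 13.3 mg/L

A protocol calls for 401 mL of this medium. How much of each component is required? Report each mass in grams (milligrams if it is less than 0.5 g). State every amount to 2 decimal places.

sodium chloride 0.62 g; L-glutamine 312.48 mg; calcium pantothenate 5.33 mg

Working volume: 401 mL = 0.401 L.
sodium chloride: 26.6 mmol/L × 58.44 g/mol × 0.401 L ÷ 1000 = 0.62 g
L-glutamine: 5.33 mmol/L × 146.2 mg/mmol × 0.401 L = 312.48 mg
calcium pantothenate: 13.3 mg/L × 0.401 L = 5.33 mg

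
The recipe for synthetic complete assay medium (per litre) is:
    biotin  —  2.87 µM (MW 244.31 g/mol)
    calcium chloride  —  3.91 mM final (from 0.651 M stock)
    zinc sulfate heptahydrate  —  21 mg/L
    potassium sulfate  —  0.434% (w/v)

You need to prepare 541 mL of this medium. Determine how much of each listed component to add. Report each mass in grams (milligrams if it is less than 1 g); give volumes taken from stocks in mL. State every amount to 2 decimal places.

biotin 0.38 mg; calcium chloride 3.25 mL; zinc sulfate heptahydrate 11.36 mg; potassium sulfate 2.35 g

Target volume = 541 mL = 0.541 L.
biotin: 2.87 µmol/L × 244.31 g/mol × 0.541 L ÷ 1000 = 0.38 mg
calcium chloride: C1V1 = C2V2 → 3.91 mM × 541 mL ÷ 651 mM = 3.25 mL
zinc sulfate heptahydrate: 21 mg/L × 0.541 L = 11.36 mg
potassium sulfate: 0.434% w/v = 4.34 g/L → 4.34 × 0.541 L = 2.35 g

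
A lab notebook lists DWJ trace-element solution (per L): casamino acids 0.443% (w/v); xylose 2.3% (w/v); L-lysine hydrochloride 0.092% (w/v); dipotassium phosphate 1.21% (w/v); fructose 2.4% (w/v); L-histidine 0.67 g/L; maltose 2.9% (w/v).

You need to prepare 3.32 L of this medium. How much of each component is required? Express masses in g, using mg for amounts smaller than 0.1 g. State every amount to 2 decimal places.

Scale factor relative to 1 L: 3.32.
casamino acids: 0.443 g per 100 mL × 3320 mL ÷ 100 = 14.71 g
xylose: 2.3% w/v = 23 g/L → 23 × 3.32 L = 76.36 g
L-lysine hydrochloride: 0.092 g per 100 mL × 3320 mL ÷ 100 = 3.05 g
dipotassium phosphate: 1.21 g per 100 mL × 3320 mL ÷ 100 = 40.17 g
fructose: 2.4% w/v = 24 g/L → 24 × 3.32 L = 79.68 g
L-histidine: 0.67 g/L × 3.32 L = 2.22 g
maltose: 2.9 g per 100 mL × 3320 mL ÷ 100 = 96.28 g

casamino acids 14.71 g; xylose 76.36 g; L-lysine hydrochloride 3.05 g; dipotassium phosphate 40.17 g; fructose 79.68 g; L-histidine 2.22 g; maltose 96.28 g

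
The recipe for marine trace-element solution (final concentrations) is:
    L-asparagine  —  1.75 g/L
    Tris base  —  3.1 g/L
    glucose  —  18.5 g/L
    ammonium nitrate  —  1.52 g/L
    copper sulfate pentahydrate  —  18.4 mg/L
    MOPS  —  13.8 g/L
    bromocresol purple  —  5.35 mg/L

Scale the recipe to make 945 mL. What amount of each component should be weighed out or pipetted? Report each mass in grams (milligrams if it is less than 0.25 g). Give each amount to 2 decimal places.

Scale factor relative to 1 L: 0.945.
L-asparagine: 1.75 g/L × 0.945 L = 1.65 g
Tris base: 3.1 g/L × 0.945 L = 2.93 g
glucose: 18.5 g/L × 0.945 L = 17.48 g
ammonium nitrate: 1.52 g/L × 0.945 L = 1.44 g
copper sulfate pentahydrate: 18.4 mg/L × 0.945 L = 17.39 mg
MOPS: 13.8 g/L × 0.945 L = 13.04 g
bromocresol purple: 5.35 mg/L × 0.945 L = 5.06 mg

L-asparagine 1.65 g; Tris base 2.93 g; glucose 17.48 g; ammonium nitrate 1.44 g; copper sulfate pentahydrate 17.39 mg; MOPS 13.04 g; bromocresol purple 5.06 mg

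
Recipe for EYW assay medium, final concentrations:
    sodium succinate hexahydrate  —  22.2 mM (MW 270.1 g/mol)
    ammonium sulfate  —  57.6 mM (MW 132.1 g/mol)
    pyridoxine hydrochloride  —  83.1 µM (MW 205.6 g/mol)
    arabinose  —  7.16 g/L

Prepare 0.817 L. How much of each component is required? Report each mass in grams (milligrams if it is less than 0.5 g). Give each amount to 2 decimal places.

Working volume: 0.817 L.
sodium succinate hexahydrate: 22.2 mmol/L × 270.1 g/mol × 0.817 L ÷ 1000 = 4.90 g
ammonium sulfate: 57.6 mmol/L × 132.1 g/mol × 0.817 L ÷ 1000 = 6.22 g
pyridoxine hydrochloride: 83.1 µmol/L × 205.6 g/mol × 0.817 L ÷ 1000 = 13.96 mg
arabinose: 7.16 g/L × 0.817 L = 5.85 g

sodium succinate hexahydrate 4.90 g; ammonium sulfate 6.22 g; pyridoxine hydrochloride 13.96 mg; arabinose 5.85 g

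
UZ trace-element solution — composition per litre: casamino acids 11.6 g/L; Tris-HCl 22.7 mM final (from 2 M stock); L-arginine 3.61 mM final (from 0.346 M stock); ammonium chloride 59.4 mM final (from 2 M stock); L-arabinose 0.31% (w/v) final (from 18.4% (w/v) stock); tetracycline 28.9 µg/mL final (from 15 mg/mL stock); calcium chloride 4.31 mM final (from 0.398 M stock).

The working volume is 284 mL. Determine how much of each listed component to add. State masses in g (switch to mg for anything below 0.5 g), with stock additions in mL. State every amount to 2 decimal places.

Working volume: 284 mL = 0.284 L.
casamino acids: 11.6 g/L × 0.284 L = 3.29 g
Tris-HCl: C1V1 = C2V2 → 22.7 mM × 284 mL ÷ 2000 mM = 3.22 mL
L-arginine: dilute stock: 3.61 mM × 284 mL ÷ 346 mM = 2.96 mL
ammonium chloride: V = C2·V2/C1 = 59.4 mM × 284 mL ÷ 2000 mM = 8.43 mL
L-arabinose: dilute stock: 0.31% ÷ 18.4% × 284 mL = 4.78 mL
tetracycline: dilute stock: 28.9 µg/mL × 284 mL ÷ 15000 µg/mL = 0.55 mL
calcium chloride: C1V1 = C2V2 → 4.31 mM × 284 mL ÷ 398 mM = 3.08 mL

casamino acids 3.29 g; Tris-HCl 3.22 mL; L-arginine 2.96 mL; ammonium chloride 8.43 mL; L-arabinose 4.78 mL; tetracycline 0.55 mL; calcium chloride 3.08 mL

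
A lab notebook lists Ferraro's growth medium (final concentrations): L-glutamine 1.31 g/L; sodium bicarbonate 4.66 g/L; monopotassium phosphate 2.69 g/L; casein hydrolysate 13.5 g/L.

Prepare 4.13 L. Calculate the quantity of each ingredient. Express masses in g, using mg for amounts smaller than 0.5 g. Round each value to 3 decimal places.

L-glutamine 5.410 g; sodium bicarbonate 19.246 g; monopotassium phosphate 11.110 g; casein hydrolysate 55.755 g

Working volume: 4.13 L.
L-glutamine: 1.31 g/L × 4.13 L = 5.410 g
sodium bicarbonate: 4.66 g/L × 4.13 L = 19.246 g
monopotassium phosphate: 2.69 g/L × 4.13 L = 11.110 g
casein hydrolysate: 13.5 g/L × 4.13 L = 55.755 g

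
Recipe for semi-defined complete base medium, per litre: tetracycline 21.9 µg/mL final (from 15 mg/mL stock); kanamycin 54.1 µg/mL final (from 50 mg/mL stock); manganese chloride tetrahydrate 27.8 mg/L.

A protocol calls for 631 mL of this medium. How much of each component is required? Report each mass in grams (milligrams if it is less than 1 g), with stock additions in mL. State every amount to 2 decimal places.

Target volume = 631 mL = 0.631 L.
tetracycline: dilute stock: 21.9 µg/mL × 631 mL ÷ 15000 µg/mL = 0.92 mL
kanamycin: V = C2·V2/C1 = 54.1 µg/mL × 631 mL ÷ 50000 µg/mL = 0.68 mL
manganese chloride tetrahydrate: 27.8 mg/L × 0.631 L = 17.54 mg

tetracycline 0.92 mL; kanamycin 0.68 mL; manganese chloride tetrahydrate 17.54 mg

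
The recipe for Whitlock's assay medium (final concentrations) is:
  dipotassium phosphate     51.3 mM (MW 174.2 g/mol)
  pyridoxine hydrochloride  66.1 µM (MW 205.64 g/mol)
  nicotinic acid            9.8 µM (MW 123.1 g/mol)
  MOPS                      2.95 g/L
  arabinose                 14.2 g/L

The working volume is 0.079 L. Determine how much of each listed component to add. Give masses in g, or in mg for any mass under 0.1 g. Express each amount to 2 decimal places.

Working volume: 0.079 L.
dipotassium phosphate: 51.3 mmol/L × 174.2 g/mol × 0.079 L ÷ 1000 = 0.71 g
pyridoxine hydrochloride: 66.1 µmol/L × 205.64 g/mol × 0.079 L ÷ 1000 = 1.07 mg
nicotinic acid: 9.8 µmol/L × 123.1 g/mol × 0.079 L ÷ 1000 = 0.10 mg
MOPS: 2.95 g/L × 0.079 L = 0.23 g
arabinose: 14.2 g/L × 0.079 L = 1.12 g

dipotassium phosphate 0.71 g; pyridoxine hydrochloride 1.07 mg; nicotinic acid 0.10 mg; MOPS 0.23 g; arabinose 1.12 g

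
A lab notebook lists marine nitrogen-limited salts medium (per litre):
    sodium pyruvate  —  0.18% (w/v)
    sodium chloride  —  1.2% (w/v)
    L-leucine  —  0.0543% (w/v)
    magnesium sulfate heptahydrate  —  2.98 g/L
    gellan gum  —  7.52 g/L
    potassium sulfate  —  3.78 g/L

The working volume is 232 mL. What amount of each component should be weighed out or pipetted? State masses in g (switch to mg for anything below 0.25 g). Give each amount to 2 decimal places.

sodium pyruvate 0.42 g; sodium chloride 2.78 g; L-leucine 125.98 mg; magnesium sulfate heptahydrate 0.69 g; gellan gum 1.74 g; potassium sulfate 0.88 g

Working volume: 232 mL = 0.232 L.
sodium pyruvate: 0.18% w/v = 1.8 g/L → 1.8 × 0.232 L = 0.42 g
sodium chloride: 1.2% w/v = 12 g/L → 12 × 0.232 L = 2.78 g
L-leucine: 0.0543% w/v = 0.543 g/L → 0.543 × 0.232 L = 0.125976 g = 125.98 mg
magnesium sulfate heptahydrate: 2.98 g/L × 0.232 L = 0.69 g
gellan gum: 7.52 g/L × 0.232 L = 1.74 g
potassium sulfate: 3.78 g/L × 0.232 L = 0.88 g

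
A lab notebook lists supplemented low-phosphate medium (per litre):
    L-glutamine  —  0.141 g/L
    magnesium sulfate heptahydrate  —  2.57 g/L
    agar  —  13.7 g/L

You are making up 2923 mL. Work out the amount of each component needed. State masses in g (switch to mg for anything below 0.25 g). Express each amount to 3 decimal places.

L-glutamine 0.412 g; magnesium sulfate heptahydrate 7.512 g; agar 40.045 g

Target volume = 2923 mL = 2.923 L.
L-glutamine: 0.141 g/L × 2.923 L = 0.412 g
magnesium sulfate heptahydrate: 2.57 g/L × 2.923 L = 7.512 g
agar: 13.7 g/L × 2.923 L = 40.045 g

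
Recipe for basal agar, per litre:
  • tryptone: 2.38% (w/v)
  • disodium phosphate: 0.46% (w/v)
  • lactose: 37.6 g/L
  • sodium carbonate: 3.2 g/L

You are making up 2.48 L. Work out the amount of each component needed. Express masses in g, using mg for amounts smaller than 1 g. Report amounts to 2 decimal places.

tryptone 59.02 g; disodium phosphate 11.41 g; lactose 93.25 g; sodium carbonate 7.94 g

Scale factor relative to 1 L: 2.48.
tryptone: 2.38 g per 100 mL × 2480 mL ÷ 100 = 59.02 g
disodium phosphate: 0.46% w/v = 4.6 g/L → 4.6 × 2.48 L = 11.41 g
lactose: 37.6 g/L × 2.48 L = 93.25 g
sodium carbonate: 3.2 g/L × 2.48 L = 7.94 g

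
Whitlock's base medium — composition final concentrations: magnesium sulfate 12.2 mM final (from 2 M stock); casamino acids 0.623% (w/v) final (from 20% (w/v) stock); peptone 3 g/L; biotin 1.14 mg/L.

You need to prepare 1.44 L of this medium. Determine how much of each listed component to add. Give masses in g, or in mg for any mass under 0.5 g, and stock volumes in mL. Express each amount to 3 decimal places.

magnesium sulfate 8.784 mL; casamino acids 44.856 mL; peptone 4.320 g; biotin 1.642 mg

Scale factor relative to 1 L: 1.44.
magnesium sulfate: C1V1 = C2V2 → 12.2 mM × 1440 mL ÷ 2000 mM = 8.784 mL
casamino acids: C1V1 = C2V2 → 0.623% ÷ 20% × 1440 mL = 44.856 mL
peptone: 3 g/L × 1.44 L = 4.320 g
biotin: 1.14 mg/L × 1.44 L = 1.642 mg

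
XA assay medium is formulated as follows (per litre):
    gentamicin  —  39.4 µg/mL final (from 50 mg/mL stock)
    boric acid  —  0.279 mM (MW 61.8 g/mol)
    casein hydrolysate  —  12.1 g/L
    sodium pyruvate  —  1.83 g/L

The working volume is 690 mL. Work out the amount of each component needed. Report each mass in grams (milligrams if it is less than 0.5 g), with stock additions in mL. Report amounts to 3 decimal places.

gentamicin 0.544 mL; boric acid 11.897 mg; casein hydrolysate 8.349 g; sodium pyruvate 1.263 g

Working volume: 690 mL = 0.69 L.
gentamicin: dilute stock: 39.4 µg/mL × 690 mL ÷ 50000 µg/mL = 0.544 mL
boric acid: 0.279 mmol/L × 61.8 mg/mmol × 0.69 L = 11.897 mg
casein hydrolysate: 12.1 g/L × 0.69 L = 8.349 g
sodium pyruvate: 1.83 g/L × 0.69 L = 1.263 g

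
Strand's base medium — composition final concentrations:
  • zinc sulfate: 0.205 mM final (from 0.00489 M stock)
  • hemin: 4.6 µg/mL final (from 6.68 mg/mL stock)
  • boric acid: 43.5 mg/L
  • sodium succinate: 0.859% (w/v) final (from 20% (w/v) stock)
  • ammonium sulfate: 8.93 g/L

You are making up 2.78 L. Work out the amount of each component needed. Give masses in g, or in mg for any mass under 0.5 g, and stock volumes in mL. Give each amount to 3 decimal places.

zinc sulfate 116.544 mL; hemin 1.914 mL; boric acid 120.930 mg; sodium succinate 119.401 mL; ammonium sulfate 24.825 g

Working volume: 2.78 L.
zinc sulfate: V = C2·V2/C1 = 0.205 mM × 2780 mL ÷ 4.89 mM = 116.544 mL
hemin: C1V1 = C2V2 → 4.6 µg/mL × 2780 mL ÷ 6680 µg/mL = 1.914 mL
boric acid: 43.5 mg/L × 2.78 L = 120.930 mg
sodium succinate: dilute stock: 0.859% ÷ 20% × 2780 mL = 119.401 mL
ammonium sulfate: 8.93 g/L × 2.78 L = 24.825 g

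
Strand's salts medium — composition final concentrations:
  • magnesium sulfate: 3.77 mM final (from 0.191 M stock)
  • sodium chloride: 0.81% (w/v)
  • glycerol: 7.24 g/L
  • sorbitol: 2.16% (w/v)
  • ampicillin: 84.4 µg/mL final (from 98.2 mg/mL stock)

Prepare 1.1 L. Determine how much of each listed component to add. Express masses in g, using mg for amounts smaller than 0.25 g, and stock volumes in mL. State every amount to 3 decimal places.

Working volume: 1.1 L.
magnesium sulfate: dilute stock: 3.77 mM × 1100 mL ÷ 191 mM = 21.712 mL
sodium chloride: 0.81 g per 100 mL × 1100 mL ÷ 100 = 8.910 g
glycerol: 7.24 g/L × 1.1 L = 7.964 g
sorbitol: 2.16% w/v = 21.6 g/L → 21.6 × 1.1 L = 23.760 g
ampicillin: V = C2·V2/C1 = 84.4 µg/mL × 1100 mL ÷ 98200 µg/mL = 0.945 mL

magnesium sulfate 21.712 mL; sodium chloride 8.910 g; glycerol 7.964 g; sorbitol 23.760 g; ampicillin 0.945 mL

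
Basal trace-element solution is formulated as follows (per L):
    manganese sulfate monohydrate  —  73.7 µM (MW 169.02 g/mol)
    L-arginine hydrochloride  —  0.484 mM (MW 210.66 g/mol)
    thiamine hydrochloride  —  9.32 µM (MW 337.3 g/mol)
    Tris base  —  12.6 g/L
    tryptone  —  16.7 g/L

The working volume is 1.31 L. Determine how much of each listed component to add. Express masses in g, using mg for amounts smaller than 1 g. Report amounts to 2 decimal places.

manganese sulfate monohydrate 16.32 mg; L-arginine hydrochloride 133.57 mg; thiamine hydrochloride 4.12 mg; Tris base 16.51 g; tryptone 21.88 g

Working volume: 1.31 L.
manganese sulfate monohydrate: 73.7 µmol/L × 169.02 g/mol × 1.31 L ÷ 1000 = 16.32 mg
L-arginine hydrochloride: 0.484 mmol/L × 210.66 mg/mmol × 1.31 L = 133.57 mg
thiamine hydrochloride: 9.32 µmol/L × 337.3 g/mol × 1.31 L ÷ 1000 = 4.12 mg
Tris base: 12.6 g/L × 1.31 L = 16.51 g
tryptone: 16.7 g/L × 1.31 L = 21.88 g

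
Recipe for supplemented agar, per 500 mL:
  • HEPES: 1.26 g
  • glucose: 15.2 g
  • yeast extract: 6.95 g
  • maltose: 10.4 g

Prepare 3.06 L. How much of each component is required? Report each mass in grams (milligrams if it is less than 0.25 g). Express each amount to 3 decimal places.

HEPES 7.711 g; glucose 93.024 g; yeast extract 42.534 g; maltose 63.648 g

Scale factor = 3060 mL / 500 mL = 6.12.
HEPES: 1.26 g × (3060 mL / 500 mL) = 7.711 g
glucose: 15.2 g × (3060 mL / 500 mL) = 93.024 g
yeast extract: 6.95 g × (3060 mL / 500 mL) = 42.534 g
maltose: 10.4 g × (3060 mL / 500 mL) = 63.648 g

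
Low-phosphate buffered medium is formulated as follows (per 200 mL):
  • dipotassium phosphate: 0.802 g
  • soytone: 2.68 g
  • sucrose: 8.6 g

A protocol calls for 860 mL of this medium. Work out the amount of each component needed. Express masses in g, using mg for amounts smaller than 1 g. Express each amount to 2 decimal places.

Scale factor = 860 mL / 200 mL = 4.3.
dipotassium phosphate: 0.802 g × (860 mL / 200 mL) = 3.45 g
soytone: 2.68 g × (860 mL / 200 mL) = 11.52 g
sucrose: 8.6 g × (860 mL / 200 mL) = 36.98 g

dipotassium phosphate 3.45 g; soytone 11.52 g; sucrose 36.98 g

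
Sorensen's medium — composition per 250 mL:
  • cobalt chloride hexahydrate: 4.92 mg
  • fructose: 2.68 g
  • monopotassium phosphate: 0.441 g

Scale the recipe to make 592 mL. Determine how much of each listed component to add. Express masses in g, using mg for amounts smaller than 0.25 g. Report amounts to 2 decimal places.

cobalt chloride hexahydrate 11.65 mg; fructose 6.35 g; monopotassium phosphate 1.04 g

Scale factor = 592 mL / 250 mL = 2.368.
cobalt chloride hexahydrate: 4.92 mg × (592 mL / 250 mL) = 11.65 mg
fructose: 2.68 g × (592 mL / 250 mL) = 6.35 g
monopotassium phosphate: 0.441 g × (592 mL / 250 mL) = 1.04 g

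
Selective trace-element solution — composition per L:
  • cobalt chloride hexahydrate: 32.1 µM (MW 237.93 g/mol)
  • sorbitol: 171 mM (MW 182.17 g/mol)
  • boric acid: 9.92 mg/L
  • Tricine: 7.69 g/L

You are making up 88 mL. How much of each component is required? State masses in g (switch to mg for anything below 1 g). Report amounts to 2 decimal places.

cobalt chloride hexahydrate 0.67 mg; sorbitol 2.74 g; boric acid 0.87 mg; Tricine 676.72 mg

Scale factor relative to 1 L: 0.088.
cobalt chloride hexahydrate: 32.1 µmol/L × 237.93 g/mol × 0.088 L ÷ 1000 = 0.67 mg
sorbitol: 171 mmol/L × 182.17 g/mol × 0.088 L ÷ 1000 = 2.74 g
boric acid: 9.92 mg/L × 0.088 L = 0.87 mg
Tricine: 7.69 g/L × 0.088 L = 0.67672 g = 676.72 mg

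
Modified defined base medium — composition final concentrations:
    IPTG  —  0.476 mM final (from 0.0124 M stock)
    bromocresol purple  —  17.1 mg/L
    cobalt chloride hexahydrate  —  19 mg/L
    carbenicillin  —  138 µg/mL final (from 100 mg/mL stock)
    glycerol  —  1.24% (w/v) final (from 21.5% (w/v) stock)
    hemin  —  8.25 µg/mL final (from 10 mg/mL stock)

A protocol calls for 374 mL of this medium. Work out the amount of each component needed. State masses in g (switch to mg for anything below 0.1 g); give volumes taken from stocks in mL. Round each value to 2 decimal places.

IPTG 14.36 mL; bromocresol purple 6.40 mg; cobalt chloride hexahydrate 7.11 mg; carbenicillin 0.52 mL; glycerol 21.57 mL; hemin 0.31 mL

Target volume = 374 mL = 0.374 L.
IPTG: dilute stock: 0.476 mM × 374 mL ÷ 12.4 mM = 14.36 mL
bromocresol purple: 17.1 mg/L × 0.374 L = 6.40 mg
cobalt chloride hexahydrate: 19 mg/L × 0.374 L = 7.11 mg
carbenicillin: V = C2·V2/C1 = 138 µg/mL × 374 mL ÷ 100000 µg/mL = 0.52 mL
glycerol: dilute stock: 1.24% ÷ 21.5% × 374 mL = 21.57 mL
hemin: C1V1 = C2V2 → 8.25 µg/mL × 374 mL ÷ 10000 µg/mL = 0.31 mL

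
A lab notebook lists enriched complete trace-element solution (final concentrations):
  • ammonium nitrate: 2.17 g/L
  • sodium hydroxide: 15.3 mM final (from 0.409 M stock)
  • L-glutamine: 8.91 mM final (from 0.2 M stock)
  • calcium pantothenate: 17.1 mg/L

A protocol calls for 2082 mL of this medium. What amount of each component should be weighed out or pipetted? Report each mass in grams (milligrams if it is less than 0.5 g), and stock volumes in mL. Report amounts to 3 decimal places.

ammonium nitrate 4.518 g; sodium hydroxide 77.884 mL; L-glutamine 92.753 mL; calcium pantothenate 35.602 mg

Working volume: 2082 mL = 2.082 L.
ammonium nitrate: 2.17 g/L × 2.082 L = 4.518 g
sodium hydroxide: V = C2·V2/C1 = 15.3 mM × 2082 mL ÷ 409 mM = 77.884 mL
L-glutamine: V = C2·V2/C1 = 8.91 mM × 2082 mL ÷ 200 mM = 92.753 mL
calcium pantothenate: 17.1 mg/L × 2.082 L = 35.602 mg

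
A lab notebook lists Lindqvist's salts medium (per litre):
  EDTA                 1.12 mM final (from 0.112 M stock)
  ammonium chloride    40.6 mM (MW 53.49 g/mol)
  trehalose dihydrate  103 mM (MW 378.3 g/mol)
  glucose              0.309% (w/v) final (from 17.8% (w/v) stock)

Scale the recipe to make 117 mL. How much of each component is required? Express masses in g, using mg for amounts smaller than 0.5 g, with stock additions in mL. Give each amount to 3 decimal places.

EDTA 1.170 mL; ammonium chloride 254.088 mg; trehalose dihydrate 4.559 g; glucose 2.031 mL

Target volume = 117 mL = 0.117 L.
EDTA: V = C2·V2/C1 = 1.12 mM × 117 mL ÷ 112 mM = 1.170 mL
ammonium chloride: 40.6 mmol/L × 53.49 mg/mmol × 0.117 L = 254.088 mg
trehalose dihydrate: 103 mmol/L × 378.3 g/mol × 0.117 L ÷ 1000 = 4.559 g
glucose: dilute stock: 0.309% ÷ 17.8% × 117 mL = 2.031 mL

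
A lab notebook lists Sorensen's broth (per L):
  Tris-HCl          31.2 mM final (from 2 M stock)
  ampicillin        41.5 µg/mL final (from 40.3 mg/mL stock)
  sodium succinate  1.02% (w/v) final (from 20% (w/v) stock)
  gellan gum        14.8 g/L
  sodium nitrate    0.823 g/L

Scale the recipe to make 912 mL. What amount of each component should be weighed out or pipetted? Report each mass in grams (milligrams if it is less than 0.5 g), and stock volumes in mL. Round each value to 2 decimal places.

Tris-HCl 14.23 mL; ampicillin 0.94 mL; sodium succinate 46.51 mL; gellan gum 13.50 g; sodium nitrate 0.75 g

Target volume = 912 mL = 0.912 L.
Tris-HCl: C1V1 = C2V2 → 31.2 mM × 912 mL ÷ 2000 mM = 14.23 mL
ampicillin: C1V1 = C2V2 → 41.5 µg/mL × 912 mL ÷ 40300 µg/mL = 0.94 mL
sodium succinate: C1V1 = C2V2 → 1.02% ÷ 20% × 912 mL = 46.51 mL
gellan gum: 14.8 g/L × 0.912 L = 13.50 g
sodium nitrate: 0.823 g/L × 0.912 L = 0.75 g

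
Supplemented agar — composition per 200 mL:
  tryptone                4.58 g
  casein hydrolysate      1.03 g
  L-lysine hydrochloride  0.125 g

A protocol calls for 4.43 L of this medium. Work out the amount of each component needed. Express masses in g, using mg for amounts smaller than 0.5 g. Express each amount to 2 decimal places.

Scale factor = 4430 mL / 200 mL = 22.15.
tryptone: 4.58 g × (4430 mL / 200 mL) = 101.45 g
casein hydrolysate: 1.03 g × (4430 mL / 200 mL) = 22.81 g
L-lysine hydrochloride: 0.125 g × (4430 mL / 200 mL) = 2.77 g

tryptone 101.45 g; casein hydrolysate 22.81 g; L-lysine hydrochloride 2.77 g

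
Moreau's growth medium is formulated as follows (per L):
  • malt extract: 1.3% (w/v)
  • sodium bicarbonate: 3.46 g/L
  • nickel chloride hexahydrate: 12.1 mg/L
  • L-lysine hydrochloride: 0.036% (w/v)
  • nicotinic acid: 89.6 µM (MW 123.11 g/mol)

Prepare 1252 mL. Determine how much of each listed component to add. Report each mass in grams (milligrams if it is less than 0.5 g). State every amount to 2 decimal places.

malt extract 16.28 g; sodium bicarbonate 4.33 g; nickel chloride hexahydrate 15.15 mg; L-lysine hydrochloride 450.72 mg; nicotinic acid 13.81 mg

Working volume: 1252 mL = 1.252 L.
malt extract: 1.3% w/v = 13 g/L → 13 × 1.252 L = 16.28 g
sodium bicarbonate: 3.46 g/L × 1.252 L = 4.33 g
nickel chloride hexahydrate: 12.1 mg/L × 1.252 L = 15.15 mg
L-lysine hydrochloride: 0.036% w/v = 0.36 g/L → 0.36 × 1.252 L = 0.45072 g = 450.72 mg
nicotinic acid: 89.6 µmol/L × 123.11 g/mol × 1.252 L ÷ 1000 = 13.81 mg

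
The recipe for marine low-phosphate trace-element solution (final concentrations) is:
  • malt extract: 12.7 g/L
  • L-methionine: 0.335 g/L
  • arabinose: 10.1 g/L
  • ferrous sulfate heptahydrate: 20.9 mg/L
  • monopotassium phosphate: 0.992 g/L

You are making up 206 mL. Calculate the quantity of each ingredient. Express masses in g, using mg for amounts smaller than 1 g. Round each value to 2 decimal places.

Target volume = 206 mL = 0.206 L.
malt extract: 12.7 g/L × 0.206 L = 2.62 g
L-methionine: 0.335 g/L × 0.206 L = 0.06901 g = 69.01 mg
arabinose: 10.1 g/L × 0.206 L = 2.08 g
ferrous sulfate heptahydrate: 20.9 mg/L × 0.206 L = 4.31 mg
monopotassium phosphate: 0.992 g/L × 0.206 L = 0.204352 g = 204.35 mg

malt extract 2.62 g; L-methionine 69.01 mg; arabinose 2.08 g; ferrous sulfate heptahydrate 4.31 mg; monopotassium phosphate 204.35 mg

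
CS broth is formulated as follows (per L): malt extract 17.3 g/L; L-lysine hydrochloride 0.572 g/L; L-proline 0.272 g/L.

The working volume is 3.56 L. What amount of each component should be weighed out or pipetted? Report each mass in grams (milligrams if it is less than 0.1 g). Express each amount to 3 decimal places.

Scale factor relative to 1 L: 3.56.
malt extract: 17.3 g/L × 3.56 L = 61.588 g
L-lysine hydrochloride: 0.572 g/L × 3.56 L = 2.036 g
L-proline: 0.272 g/L × 3.56 L = 0.968 g

malt extract 61.588 g; L-lysine hydrochloride 2.036 g; L-proline 0.968 g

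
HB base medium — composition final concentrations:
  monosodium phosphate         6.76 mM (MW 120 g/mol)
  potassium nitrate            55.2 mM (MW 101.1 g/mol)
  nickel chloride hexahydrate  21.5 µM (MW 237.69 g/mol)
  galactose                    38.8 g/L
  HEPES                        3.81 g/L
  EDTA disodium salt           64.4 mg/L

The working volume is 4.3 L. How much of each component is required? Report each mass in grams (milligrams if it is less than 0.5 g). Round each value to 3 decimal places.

Working volume: 4.3 L.
monosodium phosphate: 6.76 mmol/L × 120 g/mol × 4.3 L ÷ 1000 = 3.488 g
potassium nitrate: 55.2 mmol/L × 101.1 g/mol × 4.3 L ÷ 1000 = 23.997 g
nickel chloride hexahydrate: 21.5 µmol/L × 237.69 g/mol × 4.3 L ÷ 1000 = 21.974 mg
galactose: 38.8 g/L × 4.3 L = 166.840 g
HEPES: 3.81 g/L × 4.3 L = 16.383 g
EDTA disodium salt: 64.4 mg/L × 4.3 L = 276.920 mg

monosodium phosphate 3.488 g; potassium nitrate 23.997 g; nickel chloride hexahydrate 21.974 mg; galactose 166.840 g; HEPES 16.383 g; EDTA disodium salt 276.920 mg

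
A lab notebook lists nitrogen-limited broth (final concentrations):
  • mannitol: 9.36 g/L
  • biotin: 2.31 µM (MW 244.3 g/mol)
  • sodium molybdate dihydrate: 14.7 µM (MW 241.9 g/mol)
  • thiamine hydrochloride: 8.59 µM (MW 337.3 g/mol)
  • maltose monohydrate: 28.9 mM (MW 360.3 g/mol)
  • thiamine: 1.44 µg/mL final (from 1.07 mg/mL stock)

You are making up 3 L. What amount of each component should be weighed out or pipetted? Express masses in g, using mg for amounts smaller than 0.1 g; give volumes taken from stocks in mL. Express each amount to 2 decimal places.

Scale factor relative to 1 L: 3.
mannitol: 9.36 g/L × 3 L = 28.08 g
biotin: 2.31 µmol/L × 244.3 g/mol × 3 L ÷ 1000 = 1.69 mg
sodium molybdate dihydrate: 14.7 µmol/L × 241.9 g/mol × 3 L ÷ 1000 = 10.67 mg
thiamine hydrochloride: 8.59 µmol/L × 337.3 g/mol × 3 L ÷ 1000 = 8.69 mg
maltose monohydrate: 28.9 mmol/L × 360.3 g/mol × 3 L ÷ 1000 = 31.24 g
thiamine: C1V1 = C2V2 → 1.44 µg/mL × 3000 mL ÷ 1070 µg/mL = 4.04 mL

mannitol 28.08 g; biotin 1.69 mg; sodium molybdate dihydrate 10.67 mg; thiamine hydrochloride 8.69 mg; maltose monohydrate 31.24 g; thiamine 4.04 mL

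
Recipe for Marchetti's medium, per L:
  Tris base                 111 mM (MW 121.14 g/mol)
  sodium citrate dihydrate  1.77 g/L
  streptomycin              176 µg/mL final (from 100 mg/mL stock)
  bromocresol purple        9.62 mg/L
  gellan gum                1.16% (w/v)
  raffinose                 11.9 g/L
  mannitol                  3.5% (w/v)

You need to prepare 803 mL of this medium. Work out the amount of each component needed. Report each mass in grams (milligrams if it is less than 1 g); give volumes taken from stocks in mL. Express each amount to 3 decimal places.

Working volume: 803 mL = 0.803 L.
Tris base: 111 mmol/L × 121.14 g/mol × 0.803 L ÷ 1000 = 10.798 g
sodium citrate dihydrate: 1.77 g/L × 0.803 L = 1.421 g
streptomycin: dilute stock: 176 µg/mL × 803 mL ÷ 100000 µg/mL = 1.413 mL
bromocresol purple: 9.62 mg/L × 0.803 L = 7.725 mg
gellan gum: 1.16% w/v = 11.6 g/L → 11.6 × 0.803 L = 9.315 g
raffinose: 11.9 g/L × 0.803 L = 9.556 g
mannitol: 3.5% w/v = 35 g/L → 35 × 0.803 L = 28.105 g

Tris base 10.798 g; sodium citrate dihydrate 1.421 g; streptomycin 1.413 mL; bromocresol purple 7.725 mg; gellan gum 9.315 g; raffinose 9.556 g; mannitol 28.105 g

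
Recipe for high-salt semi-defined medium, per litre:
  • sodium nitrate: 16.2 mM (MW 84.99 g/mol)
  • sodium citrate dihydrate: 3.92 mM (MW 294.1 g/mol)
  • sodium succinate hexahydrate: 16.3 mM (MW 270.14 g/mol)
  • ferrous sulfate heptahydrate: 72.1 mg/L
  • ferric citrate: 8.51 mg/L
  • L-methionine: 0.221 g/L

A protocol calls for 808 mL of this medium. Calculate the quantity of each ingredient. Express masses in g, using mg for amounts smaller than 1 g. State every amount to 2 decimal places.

sodium nitrate 1.11 g; sodium citrate dihydrate 931.52 mg; sodium succinate hexahydrate 3.56 g; ferrous sulfate heptahydrate 58.26 mg; ferric citrate 6.88 mg; L-methionine 178.57 mg

Target volume = 808 mL = 0.808 L.
sodium nitrate: 16.2 mmol/L × 84.99 g/mol × 0.808 L ÷ 1000 = 1.11 g
sodium citrate dihydrate: 3.92 mmol/L × 294.1 mg/mmol × 0.808 L = 931.52 mg
sodium succinate hexahydrate: 16.3 mmol/L × 270.14 g/mol × 0.808 L ÷ 1000 = 3.56 g
ferrous sulfate heptahydrate: 72.1 mg/L × 0.808 L = 58.26 mg
ferric citrate: 8.51 mg/L × 0.808 L = 6.88 mg
L-methionine: 0.221 g/L × 0.808 L = 0.178568 g = 178.57 mg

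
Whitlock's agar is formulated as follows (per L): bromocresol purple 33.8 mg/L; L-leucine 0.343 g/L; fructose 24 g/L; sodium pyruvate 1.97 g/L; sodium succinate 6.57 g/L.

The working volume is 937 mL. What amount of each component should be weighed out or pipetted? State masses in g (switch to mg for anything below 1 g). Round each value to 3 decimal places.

bromocresol purple 31.671 mg; L-leucine 321.391 mg; fructose 22.488 g; sodium pyruvate 1.846 g; sodium succinate 6.156 g

Scale factor relative to 1 L: 0.937.
bromocresol purple: 33.8 mg/L × 0.937 L = 31.671 mg
L-leucine: 0.343 g/L × 0.937 L = 0.321391 g = 321.391 mg
fructose: 24 g/L × 0.937 L = 22.488 g
sodium pyruvate: 1.97 g/L × 0.937 L = 1.846 g
sodium succinate: 6.57 g/L × 0.937 L = 6.156 g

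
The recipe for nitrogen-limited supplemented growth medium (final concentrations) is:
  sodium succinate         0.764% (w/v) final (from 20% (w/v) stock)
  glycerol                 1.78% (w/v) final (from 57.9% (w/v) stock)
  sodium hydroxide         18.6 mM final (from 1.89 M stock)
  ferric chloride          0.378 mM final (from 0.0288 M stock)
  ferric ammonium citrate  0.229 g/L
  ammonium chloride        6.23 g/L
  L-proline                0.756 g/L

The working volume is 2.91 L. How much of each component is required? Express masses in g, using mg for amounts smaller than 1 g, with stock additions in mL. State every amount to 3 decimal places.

Scale factor relative to 1 L: 2.91.
sodium succinate: V = C2·V2/C1 = 0.764% ÷ 20% × 2910 mL = 111.162 mL
glycerol: dilute stock: 1.78% ÷ 57.9% × 2910 mL = 89.461 mL
sodium hydroxide: C1V1 = C2V2 → 18.6 mM × 2910 mL ÷ 1890 mM = 28.638 mL
ferric chloride: C1V1 = C2V2 → 0.378 mM × 2910 mL ÷ 28.8 mM = 38.194 mL
ferric ammonium citrate: 0.229 g/L × 2.91 L = 0.66639 g = 666.390 mg
ammonium chloride: 6.23 g/L × 2.91 L = 18.129 g
L-proline: 0.756 g/L × 2.91 L = 2.200 g

sodium succinate 111.162 mL; glycerol 89.461 mL; sodium hydroxide 28.638 mL; ferric chloride 38.194 mL; ferric ammonium citrate 666.390 mg; ammonium chloride 18.129 g; L-proline 2.200 g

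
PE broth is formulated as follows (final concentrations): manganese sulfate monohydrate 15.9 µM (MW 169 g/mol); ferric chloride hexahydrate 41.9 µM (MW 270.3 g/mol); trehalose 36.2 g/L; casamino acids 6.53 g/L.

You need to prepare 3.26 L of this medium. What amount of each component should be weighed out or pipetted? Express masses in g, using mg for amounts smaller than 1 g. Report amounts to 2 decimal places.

manganese sulfate monohydrate 8.76 mg; ferric chloride hexahydrate 36.92 mg; trehalose 118.01 g; casamino acids 21.29 g

Scale factor relative to 1 L: 3.26.
manganese sulfate monohydrate: 15.9 µmol/L × 169 g/mol × 3.26 L ÷ 1000 = 8.76 mg
ferric chloride hexahydrate: 41.9 µmol/L × 270.3 g/mol × 3.26 L ÷ 1000 = 36.92 mg
trehalose: 36.2 g/L × 3.26 L = 118.01 g
casamino acids: 6.53 g/L × 3.26 L = 21.29 g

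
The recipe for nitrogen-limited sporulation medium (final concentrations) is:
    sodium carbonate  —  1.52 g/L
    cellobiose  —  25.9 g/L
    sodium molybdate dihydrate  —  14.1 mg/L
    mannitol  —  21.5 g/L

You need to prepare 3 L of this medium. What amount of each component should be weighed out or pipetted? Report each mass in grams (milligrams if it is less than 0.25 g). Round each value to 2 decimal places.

Scale factor relative to 1 L: 3.
sodium carbonate: 1.52 g/L × 3 L = 4.56 g
cellobiose: 25.9 g/L × 3 L = 77.70 g
sodium molybdate dihydrate: 14.1 mg/L × 3 L = 42.30 mg
mannitol: 21.5 g/L × 3 L = 64.50 g

sodium carbonate 4.56 g; cellobiose 77.70 g; sodium molybdate dihydrate 42.30 mg; mannitol 64.50 g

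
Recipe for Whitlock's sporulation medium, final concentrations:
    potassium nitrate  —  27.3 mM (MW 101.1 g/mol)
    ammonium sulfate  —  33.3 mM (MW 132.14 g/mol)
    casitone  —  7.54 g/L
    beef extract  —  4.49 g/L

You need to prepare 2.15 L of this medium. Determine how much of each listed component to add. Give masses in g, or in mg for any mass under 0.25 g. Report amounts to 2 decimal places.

Scale factor relative to 1 L: 2.15.
potassium nitrate: 27.3 mmol/L × 101.1 g/mol × 2.15 L ÷ 1000 = 5.93 g
ammonium sulfate: 33.3 mmol/L × 132.14 g/mol × 2.15 L ÷ 1000 = 9.46 g
casitone: 7.54 g/L × 2.15 L = 16.21 g
beef extract: 4.49 g/L × 2.15 L = 9.65 g

potassium nitrate 5.93 g; ammonium sulfate 9.46 g; casitone 16.21 g; beef extract 9.65 g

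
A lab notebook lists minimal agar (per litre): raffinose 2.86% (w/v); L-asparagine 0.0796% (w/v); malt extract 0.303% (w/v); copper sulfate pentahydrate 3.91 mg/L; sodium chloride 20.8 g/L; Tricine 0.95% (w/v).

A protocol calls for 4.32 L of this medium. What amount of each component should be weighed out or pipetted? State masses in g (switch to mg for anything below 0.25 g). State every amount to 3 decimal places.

raffinose 123.552 g; L-asparagine 3.439 g; malt extract 13.090 g; copper sulfate pentahydrate 16.891 mg; sodium chloride 89.856 g; Tricine 41.040 g

Scale factor relative to 1 L: 4.32.
raffinose: 2.86 g per 100 mL × 4320 mL ÷ 100 = 123.552 g
L-asparagine: 0.0796% w/v = 0.796 g/L → 0.796 × 4.32 L = 3.439 g
malt extract: 0.303% w/v = 3.03 g/L → 3.03 × 4.32 L = 13.090 g
copper sulfate pentahydrate: 3.91 mg/L × 4.32 L = 16.891 mg
sodium chloride: 20.8 g/L × 4.32 L = 89.856 g
Tricine: 0.95% w/v = 9.5 g/L → 9.5 × 4.32 L = 41.040 g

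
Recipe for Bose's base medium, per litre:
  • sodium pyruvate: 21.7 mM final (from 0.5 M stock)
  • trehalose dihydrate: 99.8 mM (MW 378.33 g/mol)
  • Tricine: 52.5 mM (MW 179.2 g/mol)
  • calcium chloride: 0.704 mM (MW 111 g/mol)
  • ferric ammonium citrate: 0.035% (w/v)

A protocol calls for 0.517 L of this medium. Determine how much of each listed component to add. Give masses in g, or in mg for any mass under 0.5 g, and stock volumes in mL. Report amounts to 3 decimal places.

Working volume: 0.517 L.
sodium pyruvate: C1V1 = C2V2 → 21.7 mM × 517 mL ÷ 500 mM = 22.438 mL
trehalose dihydrate: 99.8 mmol/L × 378.33 g/mol × 0.517 L ÷ 1000 = 19.521 g
Tricine: 52.5 mmol/L × 179.2 g/mol × 0.517 L ÷ 1000 = 4.864 g
calcium chloride: 0.704 mmol/L × 111 mg/mmol × 0.517 L = 40.400 mg
ferric ammonium citrate: 0.035 g per 100 mL × 517 mL ÷ 100 = 0.18095 g = 180.950 mg

sodium pyruvate 22.438 mL; trehalose dihydrate 19.521 g; Tricine 4.864 g; calcium chloride 40.400 mg; ferric ammonium citrate 180.950 mg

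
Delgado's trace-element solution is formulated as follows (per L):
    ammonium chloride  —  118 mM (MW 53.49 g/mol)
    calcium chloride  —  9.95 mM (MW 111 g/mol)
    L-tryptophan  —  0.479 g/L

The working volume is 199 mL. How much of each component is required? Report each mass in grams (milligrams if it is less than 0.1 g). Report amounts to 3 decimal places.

ammonium chloride 1.256 g; calcium chloride 0.220 g; L-tryptophan 95.321 mg

Working volume: 199 mL = 0.199 L.
ammonium chloride: 118 mmol/L × 53.49 g/mol × 0.199 L ÷ 1000 = 1.256 g
calcium chloride: 9.95 mmol/L × 111 g/mol × 0.199 L ÷ 1000 = 0.220 g
L-tryptophan: 0.479 g/L × 0.199 L = 0.095321 g = 95.321 mg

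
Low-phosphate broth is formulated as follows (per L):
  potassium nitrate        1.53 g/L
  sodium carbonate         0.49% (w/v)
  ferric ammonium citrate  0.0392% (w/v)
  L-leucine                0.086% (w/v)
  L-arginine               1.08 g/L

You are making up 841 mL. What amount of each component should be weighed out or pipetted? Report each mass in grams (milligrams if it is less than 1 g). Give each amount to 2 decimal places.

potassium nitrate 1.29 g; sodium carbonate 4.12 g; ferric ammonium citrate 329.67 mg; L-leucine 723.26 mg; L-arginine 908.28 mg

Target volume = 841 mL = 0.841 L.
potassium nitrate: 1.53 g/L × 0.841 L = 1.29 g
sodium carbonate: 0.49 g per 100 mL × 841 mL ÷ 100 = 4.12 g
ferric ammonium citrate: 0.0392% w/v = 0.392 g/L → 0.392 × 0.841 L = 0.329672 g = 329.67 mg
L-leucine: 0.086% w/v = 0.86 g/L → 0.86 × 0.841 L = 0.72326 g = 723.26 mg
L-arginine: 1.08 g/L × 0.841 L = 0.90828 g = 908.28 mg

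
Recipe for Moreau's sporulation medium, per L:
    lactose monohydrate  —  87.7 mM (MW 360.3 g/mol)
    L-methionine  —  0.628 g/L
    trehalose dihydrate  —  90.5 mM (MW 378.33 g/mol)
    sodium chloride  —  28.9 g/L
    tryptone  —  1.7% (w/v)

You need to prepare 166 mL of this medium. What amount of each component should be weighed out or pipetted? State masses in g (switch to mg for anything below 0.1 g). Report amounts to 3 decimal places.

lactose monohydrate 5.245 g; L-methionine 0.104 g; trehalose dihydrate 5.684 g; sodium chloride 4.797 g; tryptone 2.822 g

Scale factor relative to 1 L: 0.166.
lactose monohydrate: 87.7 mmol/L × 360.3 g/mol × 0.166 L ÷ 1000 = 5.245 g
L-methionine: 0.628 g/L × 0.166 L = 0.104 g
trehalose dihydrate: 90.5 mmol/L × 378.33 g/mol × 0.166 L ÷ 1000 = 5.684 g
sodium chloride: 28.9 g/L × 0.166 L = 4.797 g
tryptone: 1.7% w/v = 17 g/L → 17 × 0.166 L = 2.822 g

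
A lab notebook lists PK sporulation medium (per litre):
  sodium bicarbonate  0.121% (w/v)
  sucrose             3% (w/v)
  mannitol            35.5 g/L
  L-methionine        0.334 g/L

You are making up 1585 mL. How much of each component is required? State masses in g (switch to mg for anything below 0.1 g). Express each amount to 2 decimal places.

sodium bicarbonate 1.92 g; sucrose 47.55 g; mannitol 56.27 g; L-methionine 0.53 g

Scale factor relative to 1 L: 1.585.
sodium bicarbonate: 0.121 g per 100 mL × 1585 mL ÷ 100 = 1.92 g
sucrose: 3% w/v = 30 g/L → 30 × 1.585 L = 47.55 g
mannitol: 35.5 g/L × 1.585 L = 56.27 g
L-methionine: 0.334 g/L × 1.585 L = 0.53 g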